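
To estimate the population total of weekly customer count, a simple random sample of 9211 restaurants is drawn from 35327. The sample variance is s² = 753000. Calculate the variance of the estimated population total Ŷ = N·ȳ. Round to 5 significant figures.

7.5423 × 10^10

Var(Ŷ) = N²·Var(ȳ) = N²·(1 − n/N)·s²/n.
f = 9211/35327 = 0.26073541; Var(ȳ) = 0.73926459·753000/9211 = 60.43494.
Var(Ŷ) = 35327² · 60.43494 = 7.542262 × 10^10.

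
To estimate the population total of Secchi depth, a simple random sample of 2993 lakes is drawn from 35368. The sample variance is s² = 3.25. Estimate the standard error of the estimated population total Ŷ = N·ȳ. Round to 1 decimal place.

Var(Ŷ) = N²·Var(ȳ) = N²·(1 − n/N)·s²/n.
f = 2993/35368 = 0.08462452; Var(ȳ) = 0.91537548·3.25/2993 = 9.9397605 × 10^-4.
Var(Ŷ) = 35368² · (9.9397605 × 10^-4) = 1.2433601 × 10^6.
SE(Ŷ) = √(1.2433601 × 10^6) = 1115.1.

1115.1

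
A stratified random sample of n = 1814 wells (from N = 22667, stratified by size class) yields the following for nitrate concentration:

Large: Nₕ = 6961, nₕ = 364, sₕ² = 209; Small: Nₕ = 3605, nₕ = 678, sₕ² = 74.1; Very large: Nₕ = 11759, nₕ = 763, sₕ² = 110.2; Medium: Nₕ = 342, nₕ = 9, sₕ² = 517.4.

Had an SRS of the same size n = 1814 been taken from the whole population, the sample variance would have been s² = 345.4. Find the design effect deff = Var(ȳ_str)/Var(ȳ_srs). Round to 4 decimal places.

Var(ȳ_str) = Σ Wₕ²(1−fₕ)sₕ²/nₕ with Wₕ = Nₕ/22667:
  Large: (6961/22667)²·(1−364/6961)·209/364 = 0.051318615
  Small: (3605/22667)²·(1−678/3605)·74.1/678 = 0.0022445455
  Very large: (11759/22667)²·(1−763/11759)·110.2/763 = 0.036347462
  Medium: (342/22667)²·(1−9/342)·517.4/9 = 0.012742838
  → Var(ȳ_str) = 0.10265346.
Var(ȳ_srs) = (1 − 1814/22667)·345.4/1814 = 0.17516993.
deff = 0.10265346 / 0.17516993 = 0.5860.

0.5860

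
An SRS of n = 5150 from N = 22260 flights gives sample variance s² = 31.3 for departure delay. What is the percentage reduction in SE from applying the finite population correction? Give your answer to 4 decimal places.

f = n/N = 5150/22260 = 0.23135669.
SE_no-fpc = √(s²/n) = 0.077959412; SE_fpc = √((1−f)s²/n) = 0.068348813.
Ratio = √(1−f) = 0.87672305. Reduction = 100·(1 − 0.87672305) = 12.3277%.

12.3277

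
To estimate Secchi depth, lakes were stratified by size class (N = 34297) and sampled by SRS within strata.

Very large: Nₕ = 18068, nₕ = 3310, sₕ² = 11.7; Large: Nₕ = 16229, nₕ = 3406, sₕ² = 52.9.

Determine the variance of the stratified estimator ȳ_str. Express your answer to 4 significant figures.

0.003549

Var(ȳ_str) = Σₕ Wₕ²(1 − fₕ)sₕ²/nₕ with Wₕ = Nₕ/N, N = 34297.
Very large: Wₕ = 0.52680993; term = 0.52680993²·(1 − 0.18319681)·11.7/3310 = 8.0127794 × 10^-4.
Large: Wₕ = 0.47319007; term = 0.47319007²·(1 − 0.20987122)·52.9/3406 = 0.0027477686.
Sum = 0.0035490465.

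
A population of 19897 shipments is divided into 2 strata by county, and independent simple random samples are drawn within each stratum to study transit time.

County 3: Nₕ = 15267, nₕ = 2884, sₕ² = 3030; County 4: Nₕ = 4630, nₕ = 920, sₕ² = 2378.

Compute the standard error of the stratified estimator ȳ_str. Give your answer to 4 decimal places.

Var(ȳ_str) = Σₕ Wₕ²(1 − fₕ)sₕ²/nₕ with Wₕ = Nₕ/N, N = 19897.
County 3: Wₕ = 0.76730160; term = 0.76730160²·(1 − 0.18890417)·3030/2884 = 0.50170884.
County 4: Wₕ = 0.23269840; term = 0.23269840²·(1 − 0.19870410)·2378/920 = 0.11215115.
Sum = 0.61385999.
SE = √(0.61385999) = 0.7835.

0.7835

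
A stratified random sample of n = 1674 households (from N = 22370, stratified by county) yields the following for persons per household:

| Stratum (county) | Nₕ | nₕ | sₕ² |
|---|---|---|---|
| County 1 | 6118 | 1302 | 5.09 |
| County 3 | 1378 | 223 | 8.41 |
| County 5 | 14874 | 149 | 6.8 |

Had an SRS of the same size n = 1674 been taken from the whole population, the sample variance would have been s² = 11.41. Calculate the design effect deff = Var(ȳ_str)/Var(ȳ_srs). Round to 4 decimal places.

Var(ȳ_str) = Σ Wₕ²(1−fₕ)sₕ²/nₕ with Wₕ = Nₕ/22370:
  County 1: (6118/22370)²·(1−1302/6118)·5.09/1302 = 2.3018169 × 10^-4
  County 3: (1378/22370)²·(1−223/1378)·8.41/223 = 1.1994727 × 10^-4
  County 5: (14874/22370)²·(1−149/14874)·6.8/149 = 0.019974401
  → Var(ȳ_str) = 0.02032453.
Var(ȳ_srs) = (1 − 1674/22370)·11.41/1674 = 0.0063059514.
deff = 0.02032453 / 0.0063059514 = 3.2231.

3.2231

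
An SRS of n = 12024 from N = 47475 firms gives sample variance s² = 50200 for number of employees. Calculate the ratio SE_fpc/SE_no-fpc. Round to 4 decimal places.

0.8641

f = n/N = 12024/47475 = 0.25327014.
SE_no-fpc = √(s²/n) = 2.0432776; SE_fpc = √((1−f)s²/n) = 1.7656684.
Ratio = √(1−f) = 0.86413532.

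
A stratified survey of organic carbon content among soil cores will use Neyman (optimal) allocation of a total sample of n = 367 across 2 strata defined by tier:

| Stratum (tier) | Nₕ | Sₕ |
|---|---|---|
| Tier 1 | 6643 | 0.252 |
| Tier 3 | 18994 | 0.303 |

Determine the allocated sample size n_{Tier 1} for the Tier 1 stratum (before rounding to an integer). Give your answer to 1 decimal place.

82.7

Neyman allocation: nₕ = n·NₕSₕ / Σⱼ NⱼSⱼ.
Σ NⱼSⱼ = 6643·0.252 + 18994·0.303 = 7429.218.
n_{Tier 1} = 367·6643·0.252 / 7429.218 = 82.7.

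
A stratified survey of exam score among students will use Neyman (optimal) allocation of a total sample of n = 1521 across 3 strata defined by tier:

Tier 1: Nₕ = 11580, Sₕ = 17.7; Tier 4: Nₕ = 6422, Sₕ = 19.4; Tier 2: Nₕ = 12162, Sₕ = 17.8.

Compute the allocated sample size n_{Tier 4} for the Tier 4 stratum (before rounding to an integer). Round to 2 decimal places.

347.04

Neyman allocation: nₕ = n·NₕSₕ / Σⱼ NⱼSⱼ.
Σ NⱼSⱼ = 11580·17.7 + 6422·19.4 + 12162·17.8 = 546036.4.
n_{Tier 4} = 1521·6422·19.4 / 546036.4 = 347.04.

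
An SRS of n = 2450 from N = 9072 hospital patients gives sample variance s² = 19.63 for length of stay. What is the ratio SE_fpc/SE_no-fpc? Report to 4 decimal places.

f = n/N = 2450/9072 = 0.27006173.
SE_no-fpc = √(s²/n) = 0.089511144; SE_fpc = √((1−f)s²/n) = 0.076475121.
Ratio = √(1−f) = 0.85436425.

0.8544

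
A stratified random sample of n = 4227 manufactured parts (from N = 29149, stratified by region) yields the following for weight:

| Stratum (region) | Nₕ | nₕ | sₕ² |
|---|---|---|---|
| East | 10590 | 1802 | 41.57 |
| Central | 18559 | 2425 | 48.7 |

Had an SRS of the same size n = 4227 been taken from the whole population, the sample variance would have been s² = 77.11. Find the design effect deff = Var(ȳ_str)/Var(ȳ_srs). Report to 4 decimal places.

Var(ȳ_str) = Σ Wₕ²(1−fₕ)sₕ²/nₕ with Wₕ = Nₕ/29149:
  East: (10590/29149)²·(1−1802/10590)·41.57/1802 = 0.0025267596
  Central: (18559/29149)²·(1−2425/18559)·48.7/2425 = 0.0070772823
  → Var(ȳ_str) = 0.0096040419.
Var(ȳ_srs) = (1 − 4227/29149)·77.11/4227 = 0.015596878.
deff = 0.0096040419 / 0.015596878 = 0.6158.

0.6158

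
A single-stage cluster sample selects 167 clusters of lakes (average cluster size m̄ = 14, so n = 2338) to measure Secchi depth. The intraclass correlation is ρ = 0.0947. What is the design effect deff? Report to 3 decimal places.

2.231

deff = 1 + (14 − 1)·0.0947 = 1 + 1.2311 = 2.2311.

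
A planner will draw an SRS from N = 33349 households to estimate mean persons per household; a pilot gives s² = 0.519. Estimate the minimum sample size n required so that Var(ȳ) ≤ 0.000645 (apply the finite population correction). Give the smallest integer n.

Without fpc, n₀ = s²/D = 0.519/0.000645 = 804.6512.
With fpc, (1 − n/N)·s²/n ≤ D requires n ≥ n₀/(1 + n₀/N) = 804.6512/(1 + 804.6512/33349) = 785.6938.
Rounding up, n = 786.

786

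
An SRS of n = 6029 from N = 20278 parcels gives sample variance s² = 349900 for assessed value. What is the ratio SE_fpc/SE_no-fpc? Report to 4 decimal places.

0.8383

f = n/N = 6029/20278 = 0.29731729.
SE_no-fpc = √(s²/n) = 7.6181467; SE_fpc = √((1−f)s²/n) = 6.3860007.
Ratio = √(1−f) = 0.83826172.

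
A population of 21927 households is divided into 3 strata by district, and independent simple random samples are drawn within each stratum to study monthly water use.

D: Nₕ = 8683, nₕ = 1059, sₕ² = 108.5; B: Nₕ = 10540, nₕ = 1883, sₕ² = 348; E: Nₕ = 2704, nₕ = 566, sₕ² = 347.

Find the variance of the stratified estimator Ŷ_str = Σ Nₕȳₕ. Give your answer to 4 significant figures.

Var(Ŷ_str) = Σₕ Nₕ²(1 − fₕ)sₕ²/nₕ.
D: 8683²·(1 − 1059/8683)·108.5/1059 = 6.7824479 × 10^6.
B: 10540²·(1 − 1883/10540)·348/1883 = 1.6863082 × 10^7.
E: 2704²·(1 − 566/2704)·347/566 = 3.5442752 × 10^6.
Sum = 2.7189805 × 10^7.

2.719 × 10^7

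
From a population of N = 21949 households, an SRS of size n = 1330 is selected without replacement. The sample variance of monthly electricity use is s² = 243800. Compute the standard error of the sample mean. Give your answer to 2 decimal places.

Under SRS without replacement, Var(ȳ) = (1 − f)·s²/n with f = n/N = 1330/21949 = 0.06059502.
Var(ȳ) = (1 − 0.06059502)·243800/1330 = 0.93940498·183.30827 = 172.2007.
SE(ȳ) = √(172.2007) = 13.12.

13.12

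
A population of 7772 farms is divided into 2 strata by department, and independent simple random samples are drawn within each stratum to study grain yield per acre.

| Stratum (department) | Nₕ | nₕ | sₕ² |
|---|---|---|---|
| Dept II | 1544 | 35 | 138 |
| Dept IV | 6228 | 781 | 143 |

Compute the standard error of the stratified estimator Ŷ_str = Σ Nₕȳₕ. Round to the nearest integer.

3924

Var(Ŷ_str) = Σₕ Nₕ²(1 − fₕ)sₕ²/nₕ.
Dept II: 1544²·(1 − 35/1544)·138/35 = 9.1864471 × 10^6.
Dept IV: 6228²·(1 − 781/6228)·143/781 = 6.2114212 × 10^6.
Sum = 1.5397868 × 10^7.
SE = √(1.5397868 × 10^7) = 3924.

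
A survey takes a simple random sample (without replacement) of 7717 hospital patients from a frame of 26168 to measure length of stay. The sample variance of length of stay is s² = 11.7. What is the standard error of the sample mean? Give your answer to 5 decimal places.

0.03270

Under SRS without replacement, Var(ȳ) = (1 − f)·s²/n with f = n/N = 7717/26168 = 0.29490217.
Var(ȳ) = (1 − 0.29490217)·11.7/7717 = 0.70509783·0.0015161332 = 0.0010690222.
SE(ȳ) = √(0.0010690222) = 0.03270.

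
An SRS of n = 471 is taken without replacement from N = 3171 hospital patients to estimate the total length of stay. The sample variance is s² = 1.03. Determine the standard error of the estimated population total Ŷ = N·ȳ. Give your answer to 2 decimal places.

Var(Ŷ) = N²·Var(ȳ) = N²·(1 − n/N)·s²/n.
f = 471/3171 = 0.14853359; Var(ȳ) = 0.85146641·1.03/471 = 0.0018620178.
Var(Ŷ) = 3171² · 0.0018620178 = 18723.038.
SE(Ŷ) = √(18723.038) = 136.83.

136.83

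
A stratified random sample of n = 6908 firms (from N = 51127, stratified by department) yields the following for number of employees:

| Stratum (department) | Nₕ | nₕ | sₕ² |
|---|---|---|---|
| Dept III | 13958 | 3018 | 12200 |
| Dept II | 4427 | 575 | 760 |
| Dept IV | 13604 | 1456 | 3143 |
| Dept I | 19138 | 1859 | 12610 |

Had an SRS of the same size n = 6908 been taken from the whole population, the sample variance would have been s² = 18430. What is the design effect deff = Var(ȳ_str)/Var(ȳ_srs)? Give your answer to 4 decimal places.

0.5371

Var(ȳ_str) = Σ Wₕ²(1−fₕ)sₕ²/nₕ with Wₕ = Nₕ/51127:
  Dept III: (13958/51127)²·(1−3018/13958)·12200/3018 = 0.23614594
  Dept II: (4427/51127)²·(1−575/4427)·760/575 = 0.0086226534
  Dept IV: (13604/51127)²·(1−1456/13604)·3143/1456 = 0.13647522
  Dept I: (19138/51127)²·(1−1859/19138)·12610/1859 = 0.85812436
  → Var(ȳ_str) = 1.2393682.
Var(ȳ_srs) = (1 − 6908/51127)·18430/6908 = 2.3074464.
deff = 1.2393682 / 2.3074464 = 0.5371.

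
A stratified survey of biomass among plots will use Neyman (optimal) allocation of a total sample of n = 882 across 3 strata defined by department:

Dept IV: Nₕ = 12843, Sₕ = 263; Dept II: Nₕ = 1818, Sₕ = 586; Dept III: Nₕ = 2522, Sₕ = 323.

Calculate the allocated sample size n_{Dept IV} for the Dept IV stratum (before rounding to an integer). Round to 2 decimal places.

Neyman allocation: nₕ = n·NₕSₕ / Σⱼ NⱼSⱼ.
Σ NⱼSⱼ = 12843·263 + 1818·586 + 2522·323 = 5.257663 × 10^6.
n_{Dept IV} = 882·12843·263 / (5.257663 × 10^6) = 566.63.

566.63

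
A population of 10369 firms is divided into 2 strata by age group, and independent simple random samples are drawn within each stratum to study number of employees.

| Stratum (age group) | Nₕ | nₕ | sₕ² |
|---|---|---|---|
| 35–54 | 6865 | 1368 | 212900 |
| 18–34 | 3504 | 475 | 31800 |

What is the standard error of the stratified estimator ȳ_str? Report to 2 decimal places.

7.83

Var(ȳ_str) = Σₕ Wₕ²(1 − fₕ)sₕ²/nₕ with Wₕ = Nₕ/N, N = 10369.
35–54: Wₕ = 0.66206963; term = 0.66206963²·(1 − 0.19927167)·212900/1368 = 54.623823.
18–34: Wₕ = 0.33793037; term = 0.33793037²·(1 − 0.13555936)·31800/475 = 6.608808.
Sum = 61.232631.
SE = √(61.232631) = 7.83.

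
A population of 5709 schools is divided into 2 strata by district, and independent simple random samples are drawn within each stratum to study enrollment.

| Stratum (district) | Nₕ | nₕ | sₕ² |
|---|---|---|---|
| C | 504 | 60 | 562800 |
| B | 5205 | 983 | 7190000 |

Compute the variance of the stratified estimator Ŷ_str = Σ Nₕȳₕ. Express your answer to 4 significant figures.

1.628 × 10^11

Var(Ŷ_str) = Σₕ Nₕ²(1 − fₕ)sₕ²/nₕ.
C: 504²·(1 − 60/504)·562800/60 = 2.0990189 × 10^9.
B: 5205²·(1 − 983/5205)·7190000/983 = 1.6073644 × 10^11.
Sum = 1.6283546 × 10^11.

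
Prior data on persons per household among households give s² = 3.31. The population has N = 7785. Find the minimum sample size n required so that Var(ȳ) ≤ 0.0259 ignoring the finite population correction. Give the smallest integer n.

Without fpc, n₀ = s²/D = 3.31/0.0259 = 127.7992.
Rounding up, n = 128.

128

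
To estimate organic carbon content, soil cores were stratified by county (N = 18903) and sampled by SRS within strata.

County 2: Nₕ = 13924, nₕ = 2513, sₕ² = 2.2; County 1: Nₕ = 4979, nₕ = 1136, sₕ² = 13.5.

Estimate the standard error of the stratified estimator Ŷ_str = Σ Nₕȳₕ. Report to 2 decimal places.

605.38

Var(Ŷ_str) = Σₕ Nₕ²(1 − fₕ)sₕ²/nₕ.
County 2: 13924²·(1 − 2513/13924)·2.2/2513 = 139097.05.
County 1: 4979²·(1 − 1136/4979)·13.5/1136 = 227388.21.
Sum = 366485.26.
SE = √(366485.26) = 605.38.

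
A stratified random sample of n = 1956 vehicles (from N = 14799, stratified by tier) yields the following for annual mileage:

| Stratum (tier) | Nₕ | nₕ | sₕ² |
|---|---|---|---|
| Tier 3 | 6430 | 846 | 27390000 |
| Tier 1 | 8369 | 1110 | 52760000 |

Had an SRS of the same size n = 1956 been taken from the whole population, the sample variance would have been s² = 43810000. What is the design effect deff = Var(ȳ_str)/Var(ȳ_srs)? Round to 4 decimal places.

Var(ȳ_str) = Σ Wₕ²(1−fₕ)sₕ²/nₕ with Wₕ = Nₕ/14799:
  Tier 3: (6430/14799)²·(1−846/6430)·27390000/846 = 5307.7849
  Tier 1: (8369/14799)²·(1−1110/8369)·52760000/1110 = 13184.614
  → Var(ȳ_str) = 18492.399.
Var(ȳ_srs) = (1 − 1956/14799)·43810000/1956 = 19437.415.
deff = 18492.399 / 19437.415 = 0.9514.

0.9514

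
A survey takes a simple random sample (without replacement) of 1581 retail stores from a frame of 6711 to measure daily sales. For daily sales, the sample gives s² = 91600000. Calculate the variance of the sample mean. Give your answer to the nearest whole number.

44289

Under SRS without replacement, Var(ȳ) = (1 − f)·s²/n with f = n/N = 1581/6711 = 0.23558337.
Var(ȳ) = (1 − 0.23558337)·91600000/1581 = 0.76441663·57938.014 = 44288.781.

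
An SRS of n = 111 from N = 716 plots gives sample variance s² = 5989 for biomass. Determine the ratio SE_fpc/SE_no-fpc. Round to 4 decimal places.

0.9192

f = n/N = 111/716 = 0.15502793.
SE_no-fpc = √(s²/n) = 7.3454037; SE_fpc = √((1−f)s²/n) = 6.7520686.
Ratio = √(1−f) = 0.91922362.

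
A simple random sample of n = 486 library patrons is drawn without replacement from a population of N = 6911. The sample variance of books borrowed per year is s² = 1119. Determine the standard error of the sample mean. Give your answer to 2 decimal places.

Under SRS without replacement, Var(ȳ) = (1 − f)·s²/n with f = n/N = 486/6911 = 0.07032267.
Var(ȳ) = (1 − 0.07032267)·1119/486 = 0.92967733·2.3024691 = 2.1405533.
SE(ȳ) = √(2.1405533) = 1.46.

1.46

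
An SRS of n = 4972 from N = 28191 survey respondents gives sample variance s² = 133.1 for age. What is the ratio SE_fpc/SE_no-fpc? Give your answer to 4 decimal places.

0.9075

f = n/N = 4972/28191 = 0.17636834.
SE_no-fpc = √(s²/n) = 0.16361513; SE_fpc = √((1−f)s²/n) = 0.14848753.
Ratio = √(1−f) = 0.90754154.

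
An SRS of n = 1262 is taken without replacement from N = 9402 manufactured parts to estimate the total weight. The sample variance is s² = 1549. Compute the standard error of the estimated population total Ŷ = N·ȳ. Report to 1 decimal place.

Var(Ŷ) = N²·Var(ȳ) = N²·(1 − n/N)·s²/n.
f = 1262/9402 = 0.13422676; Var(ȳ) = 0.86577324·1549/1262 = 1.0626646.
Var(Ŷ) = 9402² · 1.0626646 = 9.3937004 × 10^7.
SE(Ŷ) = √(9.3937004 × 10^7) = 9692.1.

9692.1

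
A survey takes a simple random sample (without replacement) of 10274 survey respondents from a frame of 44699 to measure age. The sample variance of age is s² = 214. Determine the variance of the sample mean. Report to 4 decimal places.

Under SRS without replacement, Var(ȳ) = (1 − f)·s²/n with f = n/N = 10274/44699 = 0.22984854.
Var(ȳ) = (1 − 0.22984854)·214/10274 = 0.77015146·0.020829278 = 0.016041699.

0.0160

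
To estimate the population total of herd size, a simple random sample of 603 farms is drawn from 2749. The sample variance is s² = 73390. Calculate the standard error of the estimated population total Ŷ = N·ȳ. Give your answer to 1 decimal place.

26795.5

Var(Ŷ) = N²·Var(ȳ) = N²·(1 − n/N)·s²/n.
f = 603/2749 = 0.21935249; Var(ȳ) = 0.78064751·73390/603 = 95.011145.
Var(Ŷ) = 2749² · 95.011145 = 7.1799932 × 10^8.
SE(Ŷ) = √(7.1799932 × 10^8) = 26795.5.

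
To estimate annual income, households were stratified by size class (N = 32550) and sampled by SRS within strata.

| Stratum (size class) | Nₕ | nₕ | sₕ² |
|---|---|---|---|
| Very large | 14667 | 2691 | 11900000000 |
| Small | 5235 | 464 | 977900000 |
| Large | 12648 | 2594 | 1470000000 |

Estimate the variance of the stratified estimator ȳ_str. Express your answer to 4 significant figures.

Var(ȳ_str) = Σₕ Wₕ²(1 − fₕ)sₕ²/nₕ with Wₕ = Nₕ/N, N = 32550.
Very large: Wₕ = 0.45059908; term = 0.45059908²·(1 − 0.18347310)·11900000000/2691 = 733135.68.
Small: Wₕ = 0.16082949; term = 0.16082949²·(1 − 0.08863419)·977900000/464 = 49682.173.
Large: Wₕ = 0.38857143; term = 0.38857143²·(1 − 0.20509171)·1470000000/2594 = 68015.221.
Sum = 850833.07.

850800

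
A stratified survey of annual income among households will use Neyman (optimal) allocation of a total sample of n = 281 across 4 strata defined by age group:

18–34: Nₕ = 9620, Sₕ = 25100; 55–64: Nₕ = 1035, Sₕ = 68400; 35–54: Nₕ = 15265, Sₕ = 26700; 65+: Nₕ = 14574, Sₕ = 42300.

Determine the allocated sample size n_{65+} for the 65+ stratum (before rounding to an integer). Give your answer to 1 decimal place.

129.6

Neyman allocation: nₕ = n·NₕSₕ / Σⱼ NⱼSⱼ.
Σ NⱼSⱼ = 9620·25100 + 1035·68400 + 15265·26700 + 14574·42300 = 1.3363117 × 10^9.
n_{65+} = 281·14574·42300 / (1.3363117 × 10^9) = 129.6.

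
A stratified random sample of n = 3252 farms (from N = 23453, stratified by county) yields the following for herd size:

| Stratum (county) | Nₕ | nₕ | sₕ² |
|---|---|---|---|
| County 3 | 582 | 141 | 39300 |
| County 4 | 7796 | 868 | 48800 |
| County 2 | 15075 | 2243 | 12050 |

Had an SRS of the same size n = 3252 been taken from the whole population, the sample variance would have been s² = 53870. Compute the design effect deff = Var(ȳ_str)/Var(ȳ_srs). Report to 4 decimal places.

0.5284

Var(ȳ_str) = Σ Wₕ²(1−fₕ)sₕ²/nₕ with Wₕ = Nₕ/23453:
  County 3: (582/23453)²·(1−141/582)·39300/141 = 0.13005834
  County 4: (7796/23453)²·(1−868/7796)·48800/868 = 5.5205583
  County 2: (15075/23453)²·(1−2243/15075)·12050/2243 = 1.889351
  → Var(ȳ_str) = 7.5399676.
Var(ȳ_srs) = (1 − 3252/23453)·53870/3252 = 14.268256.
deff = 7.5399676 / 14.268256 = 0.5284.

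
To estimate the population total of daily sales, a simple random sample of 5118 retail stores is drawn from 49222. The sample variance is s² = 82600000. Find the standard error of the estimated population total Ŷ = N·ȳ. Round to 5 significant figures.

5.9191 × 10^6

Var(Ŷ) = N²·Var(ȳ) = N²·(1 − n/N)·s²/n.
f = 5118/49222 = 0.10397790; Var(ȳ) = 0.89602210·82600000/5118 = 14461.005.
Var(Ŷ) = 49222² · 14461.005 = 3.5036199 × 10^13.
SE(Ŷ) = √(3.5036199 × 10^13) = 5.9191 × 10^6.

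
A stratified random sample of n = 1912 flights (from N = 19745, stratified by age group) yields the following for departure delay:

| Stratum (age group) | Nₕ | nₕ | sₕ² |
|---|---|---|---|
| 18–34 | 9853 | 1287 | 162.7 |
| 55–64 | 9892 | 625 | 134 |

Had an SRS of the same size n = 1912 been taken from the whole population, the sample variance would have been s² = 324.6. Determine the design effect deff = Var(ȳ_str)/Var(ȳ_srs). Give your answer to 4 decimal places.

0.5073

Var(ȳ_str) = Σ Wₕ²(1−fₕ)sₕ²/nₕ with Wₕ = Nₕ/19745:
  18–34: (9853/19745)²·(1−1287/9853)·162.7/1287 = 0.027367888
  55–64: (9892/19745)²·(1−625/9892)·134/625 = 0.050411982
  → Var(ȳ_str) = 0.07777987.
Var(ȳ_srs) = (1 − 1912/19745)·324.6/1912 = 0.15333027.
deff = 0.07777987 / 0.15333027 = 0.5073.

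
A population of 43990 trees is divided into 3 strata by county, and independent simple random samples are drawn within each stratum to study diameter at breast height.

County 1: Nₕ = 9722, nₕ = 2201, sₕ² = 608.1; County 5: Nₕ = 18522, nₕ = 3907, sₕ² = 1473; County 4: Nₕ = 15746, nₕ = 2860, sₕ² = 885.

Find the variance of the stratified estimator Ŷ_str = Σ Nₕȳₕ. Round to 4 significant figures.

1.850 × 10^8

Var(Ŷ_str) = Σₕ Nₕ²(1 − fₕ)sₕ²/nₕ.
County 1: 9722²·(1 − 2201/9722)·608.1/2201 = 2.0201619 × 10^7.
County 5: 18522²·(1 − 3907/18522)·1473/3907 = 1.0205776 × 10^8.
County 4: 15746²·(1 − 2860/15746)·885/2860 = 6.2786404 × 10^7.
Sum = 1.8504578 × 10^8.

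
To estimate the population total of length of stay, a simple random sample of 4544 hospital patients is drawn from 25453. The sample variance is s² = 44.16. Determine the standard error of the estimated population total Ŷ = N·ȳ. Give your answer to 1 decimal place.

2274.2

Var(Ŷ) = N²·Var(ȳ) = N²·(1 − n/N)·s²/n.
f = 4544/25453 = 0.17852512; Var(ȳ) = 0.82147488·44.16/4544 = 0.0079833474.
Var(Ŷ) = 25453² · 0.0079833474 = 5.1720532 × 10^6.
SE(Ŷ) = √(5.1720532 × 10^6) = 2274.2.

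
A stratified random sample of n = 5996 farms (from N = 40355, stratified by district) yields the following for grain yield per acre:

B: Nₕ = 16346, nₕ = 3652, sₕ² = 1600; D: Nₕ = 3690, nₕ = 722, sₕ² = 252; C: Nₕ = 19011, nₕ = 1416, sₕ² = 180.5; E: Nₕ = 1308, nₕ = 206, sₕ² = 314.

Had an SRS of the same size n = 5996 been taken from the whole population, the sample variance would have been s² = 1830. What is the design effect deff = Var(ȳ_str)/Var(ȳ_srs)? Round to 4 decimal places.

Var(ȳ_str) = Σ Wₕ²(1−fₕ)sₕ²/nₕ with Wₕ = Nₕ/40355:
  B: (16346/40355)²·(1−3652/16346)·1600/3652 = 0.055821885
  D: (3690/40355)²·(1−722/3690)·252/722 = 0.0023472476
  C: (19011/40355)²·(1−1416/19011)·180.5/1416 = 0.026182643
  E: (1308/40355)²·(1−206/1308)·314/206 = 0.0013491401
  → Var(ȳ_str) = 0.085700916.
Var(ȳ_srs) = (1 − 5996/40355)·1830/5996 = 0.25985593.
deff = 0.085700916 / 0.25985593 = 0.3298.

0.3298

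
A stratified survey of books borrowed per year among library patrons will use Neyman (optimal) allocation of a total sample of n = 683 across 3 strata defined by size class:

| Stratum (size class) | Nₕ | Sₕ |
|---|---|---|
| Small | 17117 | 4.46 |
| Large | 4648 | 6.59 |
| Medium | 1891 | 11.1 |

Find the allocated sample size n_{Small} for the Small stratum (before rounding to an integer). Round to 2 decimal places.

407.48

Neyman allocation: nₕ = n·NₕSₕ / Σⱼ NⱼSⱼ.
Σ NⱼSⱼ = 17117·4.46 + 4648·6.59 + 1891·11.1 = 127962.24.
n_{Small} = 683·17117·4.46 / 127962.24 = 407.48.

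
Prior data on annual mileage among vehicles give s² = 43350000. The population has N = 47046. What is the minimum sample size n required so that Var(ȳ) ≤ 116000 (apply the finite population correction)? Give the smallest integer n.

371

Without fpc, n₀ = s²/D = 43350000/116000 = 373.7069.
With fpc, (1 − n/N)·s²/n ≤ D requires n ≥ n₀/(1 + n₀/N) = 373.7069/(1 + 373.7069/47046) = 370.7618.
Rounding up, n = 371.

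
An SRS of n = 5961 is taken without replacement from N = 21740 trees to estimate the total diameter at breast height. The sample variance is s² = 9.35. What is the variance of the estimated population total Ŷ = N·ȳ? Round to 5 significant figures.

538060

Var(Ŷ) = N²·Var(ȳ) = N²·(1 − n/N)·s²/n.
f = 5961/21740 = 0.27419503; Var(ȳ) = 0.72580497·9.35/5961 = 0.001138446.
Var(Ŷ) = 21740² · 0.001138446 = 538061.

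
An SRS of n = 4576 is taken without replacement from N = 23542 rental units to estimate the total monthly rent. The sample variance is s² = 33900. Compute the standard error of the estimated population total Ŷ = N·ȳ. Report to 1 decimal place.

Var(Ŷ) = N²·Var(ȳ) = N²·(1 − n/N)·s²/n.
f = 4576/23542 = 0.19437601; Var(ȳ) = 0.80562399·33900/4576 = 5.9682372.
Var(Ŷ) = 23542² · 5.9682372 = 3.3077508 × 10^9.
SE(Ŷ) = √(3.3077508 × 10^9) = 57513.0.

57513.0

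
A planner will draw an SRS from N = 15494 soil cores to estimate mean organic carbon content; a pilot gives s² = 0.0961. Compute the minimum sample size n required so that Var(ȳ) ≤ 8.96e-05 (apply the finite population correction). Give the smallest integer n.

1004

Without fpc, n₀ = s²/D = 0.0961/8.96e-05 = 1072.5446.
With fpc, (1 − n/N)·s²/n ≤ D requires n ≥ n₀/(1 + n₀/N) = 1072.5446/(1 + 1072.5446/15494) = 1003.1063.
Rounding up, n = 1004.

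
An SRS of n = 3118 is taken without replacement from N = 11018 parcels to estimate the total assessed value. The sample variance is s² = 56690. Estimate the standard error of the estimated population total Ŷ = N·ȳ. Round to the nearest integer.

Var(Ŷ) = N²·Var(ȳ) = N²·(1 − n/N)·s²/n.
f = 3118/11018 = 0.28299147; Var(ȳ) = 0.71700853·56690/3118 = 13.03631.
Var(Ŷ) = 11018² · 13.03631 = 1.5825601 × 10^9.
SE(Ŷ) = √(1.5825601 × 10^9) = 39781.

39781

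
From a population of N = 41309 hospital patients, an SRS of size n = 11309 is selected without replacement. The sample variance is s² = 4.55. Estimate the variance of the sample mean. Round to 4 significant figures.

2.922 × 10^-4

Under SRS without replacement, Var(ȳ) = (1 − f)·s²/n with f = n/N = 11309/41309 = 0.27376601.
Var(ȳ) = (1 − 0.27376601)·4.55/11309 = 0.72623399·4.0233442 × 10^-4 = 2.9218894 × 10^-4.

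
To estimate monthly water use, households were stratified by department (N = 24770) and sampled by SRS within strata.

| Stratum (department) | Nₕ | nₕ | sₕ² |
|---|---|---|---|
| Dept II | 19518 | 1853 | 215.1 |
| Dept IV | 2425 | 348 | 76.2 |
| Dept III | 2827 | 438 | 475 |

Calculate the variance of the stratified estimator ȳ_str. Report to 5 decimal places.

Var(ȳ_str) = Σₕ Wₕ²(1 − fₕ)sₕ²/nₕ with Wₕ = Nₕ/N, N = 24770.
Dept II: Wₕ = 0.78796932; term = 0.78796932²·(1 − 0.09493801)·215.1/1853 = 0.065232186.
Dept IV: Wₕ = 0.09790069; term = 0.09790069²·(1 − 0.14350515)·76.2/348 = 0.0017975126.
Dept III: Wₕ = 0.11413000; term = 0.11413000²·(1 − 0.15493456)·475/438 = 0.011937392.
Sum = 0.078967091.

0.07897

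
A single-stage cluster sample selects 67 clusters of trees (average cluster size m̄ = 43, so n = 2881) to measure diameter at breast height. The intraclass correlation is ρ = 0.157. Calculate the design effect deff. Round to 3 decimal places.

deff = 1 + (43 − 1)·0.157 = 1 + 6.594 = 7.594.

7.594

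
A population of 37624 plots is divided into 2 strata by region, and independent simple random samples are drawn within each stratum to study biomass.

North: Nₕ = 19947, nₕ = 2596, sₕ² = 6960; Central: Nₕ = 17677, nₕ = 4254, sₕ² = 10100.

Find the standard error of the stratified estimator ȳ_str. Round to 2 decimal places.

Var(ȳ_str) = Σₕ Wₕ²(1 − fₕ)sₕ²/nₕ with Wₕ = Nₕ/N, N = 37624.
North: Wₕ = 0.53016691; term = 0.53016691²·(1 − 0.13014488)·6960/2596 = 0.65550607.
Central: Wₕ = 0.46983309; term = 0.46983309²·(1 − 0.24065169)·10100/4254 = 0.39797163.
Sum = 1.0534777.
SE = √(1.0534777) = 1.03.

1.03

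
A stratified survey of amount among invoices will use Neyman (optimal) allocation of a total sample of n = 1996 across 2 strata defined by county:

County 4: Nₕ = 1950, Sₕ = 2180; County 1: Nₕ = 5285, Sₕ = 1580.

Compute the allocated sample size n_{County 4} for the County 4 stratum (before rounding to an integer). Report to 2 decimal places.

Neyman allocation: nₕ = n·NₕSₕ / Σⱼ NⱼSⱼ.
Σ NⱼSⱼ = 1950·2180 + 5285·1580 = 1.26013 × 10^7.
n_{County 4} = 1996·1950·2180 / (1.26013 × 10^7) = 673.34.

673.34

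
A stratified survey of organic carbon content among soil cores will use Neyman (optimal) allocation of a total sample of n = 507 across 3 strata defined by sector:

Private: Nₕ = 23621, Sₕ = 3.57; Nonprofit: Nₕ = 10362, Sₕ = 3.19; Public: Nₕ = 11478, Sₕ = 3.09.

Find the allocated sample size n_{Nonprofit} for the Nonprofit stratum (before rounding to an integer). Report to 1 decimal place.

109.6

Neyman allocation: nₕ = n·NₕSₕ / Σⱼ NⱼSⱼ.
Σ NⱼSⱼ = 23621·3.57 + 10362·3.19 + 11478·3.09 = 152848.77.
n_{Nonprofit} = 507·10362·3.19 / 152848.77 = 109.6.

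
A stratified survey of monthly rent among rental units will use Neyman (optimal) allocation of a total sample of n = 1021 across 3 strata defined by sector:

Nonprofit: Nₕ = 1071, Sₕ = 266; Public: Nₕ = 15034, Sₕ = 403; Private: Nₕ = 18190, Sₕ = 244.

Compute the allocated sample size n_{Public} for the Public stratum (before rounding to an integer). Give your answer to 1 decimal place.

Neyman allocation: nₕ = n·NₕSₕ / Σⱼ NⱼSⱼ.
Σ NⱼSⱼ = 1071·266 + 15034·403 + 18190·244 = 1.0781948 × 10^7.
n_{Public} = 1021·15034·403 / (1.0781948 × 10^7) = 573.7.

573.7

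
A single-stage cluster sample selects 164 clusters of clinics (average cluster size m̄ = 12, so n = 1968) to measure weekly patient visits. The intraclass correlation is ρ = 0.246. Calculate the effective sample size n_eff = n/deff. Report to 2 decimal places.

531.03

deff = 1 + (12 − 1)·0.246 = 1 + 2.706 = 3.706.
n_eff = 1968 / 3.706 = 531.03.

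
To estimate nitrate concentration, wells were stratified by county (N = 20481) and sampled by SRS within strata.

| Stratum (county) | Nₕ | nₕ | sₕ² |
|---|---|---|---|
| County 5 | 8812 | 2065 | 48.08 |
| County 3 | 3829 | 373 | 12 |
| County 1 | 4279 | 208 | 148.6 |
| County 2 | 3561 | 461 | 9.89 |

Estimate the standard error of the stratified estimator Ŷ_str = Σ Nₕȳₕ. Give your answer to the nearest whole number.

3807

Var(Ŷ_str) = Σₕ Nₕ²(1 − fₕ)sₕ²/nₕ.
County 5: 8812²·(1 − 2065/8812)·48.08/2065 = 1.384298 × 10^6.
County 3: 3829²·(1 − 373/3829)·12/373 = 425727.31.
County 1: 4279²·(1 − 208/4279)·148.6/208 = 1.2445114 × 10^7.
County 2: 3561²·(1 − 461/3561)·9.89/461 = 236825.81.
Sum = 1.4491965 × 10^7.
SE = √(1.4491965 × 10^7) = 3807.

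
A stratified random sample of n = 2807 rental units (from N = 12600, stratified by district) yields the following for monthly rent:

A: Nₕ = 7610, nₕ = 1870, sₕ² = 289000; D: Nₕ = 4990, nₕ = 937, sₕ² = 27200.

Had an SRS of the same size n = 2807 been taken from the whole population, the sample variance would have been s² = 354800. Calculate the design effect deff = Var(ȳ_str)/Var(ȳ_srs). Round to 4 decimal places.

0.4705

Var(ȳ_str) = Σ Wₕ²(1−fₕ)sₕ²/nₕ with Wₕ = Nₕ/12600:
  A: (7610/12600)²·(1−1870/7610)·289000/1870 = 42.521805
  D: (4990/12600)²·(1−937/4990)·27200/937 = 3.6979869
  → Var(ȳ_str) = 46.219792.
Var(ȳ_srs) = (1 − 2807/12600)·354800/2807 = 98.23956.
deff = 46.219792 / 98.23956 = 0.4705.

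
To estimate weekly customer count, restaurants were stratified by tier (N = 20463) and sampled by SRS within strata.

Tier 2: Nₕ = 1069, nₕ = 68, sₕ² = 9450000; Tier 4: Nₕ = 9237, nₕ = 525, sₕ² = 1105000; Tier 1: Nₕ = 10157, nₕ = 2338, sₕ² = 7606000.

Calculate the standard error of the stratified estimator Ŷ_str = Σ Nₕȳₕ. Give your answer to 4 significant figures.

759200

Var(Ŷ_str) = Σₕ Nₕ²(1 − fₕ)sₕ²/nₕ.
Tier 2: 1069²·(1 − 68/1069)·9450000/68 = 1.4870812 × 10^11.
Tier 4: 9237²·(1 − 525/9237)·1105000/525 = 1.6937597 × 10^11.
Tier 1: 10157²·(1 − 2338/10157)·7606000/2338 = 2.5836191 × 10^11.
Sum = 5.76446 × 10^11.
SE = √(5.76446 × 10^11) = 759200.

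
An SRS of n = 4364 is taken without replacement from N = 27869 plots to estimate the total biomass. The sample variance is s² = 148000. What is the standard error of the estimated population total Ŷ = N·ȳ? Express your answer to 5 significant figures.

Var(Ŷ) = N²·Var(ȳ) = N²·(1 − n/N)·s²/n.
f = 4364/27869 = 0.15658976; Var(ȳ) = 0.84341024·148000/4364 = 28.60328.
Var(Ŷ) = 27869² · 28.60328 = 2.2215629 × 10^10.
SE(Ŷ) = √(2.2215629 × 10^10) = 149050.

149050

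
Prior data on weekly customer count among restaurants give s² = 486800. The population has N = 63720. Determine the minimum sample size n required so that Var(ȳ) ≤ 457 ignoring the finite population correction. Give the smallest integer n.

Without fpc, n₀ = s²/D = 486800/457 = 1065.2079.
Rounding up, n = 1066.

1066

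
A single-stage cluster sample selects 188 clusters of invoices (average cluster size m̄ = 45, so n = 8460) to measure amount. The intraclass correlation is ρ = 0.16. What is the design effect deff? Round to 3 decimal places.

deff = 1 + (45 − 1)·0.16 = 1 + 7.04 = 8.04.

8.040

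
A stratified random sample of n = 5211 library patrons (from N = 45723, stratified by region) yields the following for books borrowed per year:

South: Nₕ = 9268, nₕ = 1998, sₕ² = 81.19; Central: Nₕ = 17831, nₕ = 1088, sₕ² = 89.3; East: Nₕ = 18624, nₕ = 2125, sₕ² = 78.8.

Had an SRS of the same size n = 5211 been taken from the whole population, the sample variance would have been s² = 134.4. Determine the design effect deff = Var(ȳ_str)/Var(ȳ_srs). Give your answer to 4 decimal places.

Var(ȳ_str) = Σ Wₕ²(1−fₕ)sₕ²/nₕ with Wₕ = Nₕ/45723:
  South: (9268/45723)²·(1−1998/9268)·81.19/1998 = 0.0013096585
  Central: (17831/45723)²·(1−1088/17831)·89.3/1088 = 0.011720931
  East: (18624/45723)²·(1−2125/18624)·78.8/2125 = 0.0054504007
  → Var(ȳ_str) = 0.01848099.
Var(ȳ_srs) = (1 − 5211/45723)·134.4/5211 = 0.022852155.
deff = 0.01848099 / 0.022852155 = 0.8087.

0.8087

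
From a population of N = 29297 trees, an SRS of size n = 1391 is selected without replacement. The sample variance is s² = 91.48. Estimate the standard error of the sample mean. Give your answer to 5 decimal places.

0.25029

Under SRS without replacement, Var(ȳ) = (1 − f)·s²/n with f = n/N = 1391/29297 = 0.04747926.
Var(ȳ) = (1 − 0.04747926)·91.48/1391 = 0.95252074·0.065765636 = 0.062643132.
SE(ȳ) = √(0.062643132) = 0.25029.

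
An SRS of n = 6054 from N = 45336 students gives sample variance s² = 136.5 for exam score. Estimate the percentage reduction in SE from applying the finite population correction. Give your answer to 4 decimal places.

f = n/N = 6054/45336 = 0.13353626.
SE_no-fpc = √(s²/n) = 0.15015684; SE_fpc = √((1−f)s²/n) = 0.13977204.
Ratio = √(1−f) = 0.93084034. Reduction = 100·(1 − 0.93084034) = 6.9160%.

6.9160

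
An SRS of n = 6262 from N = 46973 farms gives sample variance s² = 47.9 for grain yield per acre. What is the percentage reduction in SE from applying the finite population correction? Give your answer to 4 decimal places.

f = n/N = 6262/46973 = 0.13331063.
SE_no-fpc = √(s²/n) = 0.087460353; SE_fpc = √((1−f)s²/n) = 0.081422224.
Ratio = √(1−f) = 0.93096153. Reduction = 100·(1 − 0.93096153) = 6.9038%.

6.9038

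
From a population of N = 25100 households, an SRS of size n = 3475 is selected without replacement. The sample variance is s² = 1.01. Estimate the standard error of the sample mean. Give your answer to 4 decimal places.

0.0158

Under SRS without replacement, Var(ȳ) = (1 − f)·s²/n with f = n/N = 3475/25100 = 0.13844622.
Var(ȳ) = (1 − 0.13844622)·1.01/3475 = 0.86155378·2.9064748 × 10^-4 = 2.5040844 × 10^-4.
SE(ȳ) = √(2.5040844 × 10^-4) = 0.0158.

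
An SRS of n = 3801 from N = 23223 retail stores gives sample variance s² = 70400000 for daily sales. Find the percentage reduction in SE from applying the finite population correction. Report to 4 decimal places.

8.5491

f = n/N = 3801/23223 = 0.16367394.
SE_no-fpc = √(s²/n) = 136.0935; SE_fpc = √((1−f)s²/n) = 124.45869.
Ratio = √(1−f) = 0.91450864. Reduction = 100·(1 − 0.91450864) = 8.5491%.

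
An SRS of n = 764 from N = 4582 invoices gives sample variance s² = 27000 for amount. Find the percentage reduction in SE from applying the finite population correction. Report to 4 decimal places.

8.7169

f = n/N = 764/4582 = 0.16673942.
SE_no-fpc = √(s²/n) = 5.944772; SE_fpc = √((1−f)s²/n) = 5.4265727.
Ratio = √(1−f) = 0.91283108. Reduction = 100·(1 − 0.91283108) = 8.7169%.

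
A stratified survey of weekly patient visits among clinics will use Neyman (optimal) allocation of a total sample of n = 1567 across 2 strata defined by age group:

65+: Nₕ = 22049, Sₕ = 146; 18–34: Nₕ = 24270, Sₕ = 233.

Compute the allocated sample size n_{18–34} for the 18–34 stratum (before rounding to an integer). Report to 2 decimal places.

Neyman allocation: nₕ = n·NₕSₕ / Σⱼ NⱼSⱼ.
Σ NⱼSⱼ = 22049·146 + 24270·233 = 8.874064 × 10^6.
n_{18–34} = 1567·24270·233 / (8.874064 × 10^6) = 998.56.

998.56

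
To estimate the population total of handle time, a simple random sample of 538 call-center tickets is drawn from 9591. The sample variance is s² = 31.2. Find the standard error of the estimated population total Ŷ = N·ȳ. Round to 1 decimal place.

Var(Ŷ) = N²·Var(ȳ) = N²·(1 − n/N)·s²/n.
f = 538/9591 = 0.05609426; Var(ȳ) = 0.94390574·31.2/538 = 0.054739515.
Var(Ŷ) = 9591² · 0.054739515 = 5.0353391 × 10^6.
SE(Ŷ) = √(5.0353391 × 10^6) = 2244.0.

2244.0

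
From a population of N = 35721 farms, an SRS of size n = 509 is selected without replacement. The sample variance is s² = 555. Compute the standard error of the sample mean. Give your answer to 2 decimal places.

1.04

Under SRS without replacement, Var(ȳ) = (1 − f)·s²/n with f = n/N = 509/35721 = 0.01424932.
Var(ȳ) = (1 − 0.01424932)·555/509 = 0.98575068·1.0903733 = 1.0748362.
SE(ȳ) = √(1.0748362) = 1.04.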